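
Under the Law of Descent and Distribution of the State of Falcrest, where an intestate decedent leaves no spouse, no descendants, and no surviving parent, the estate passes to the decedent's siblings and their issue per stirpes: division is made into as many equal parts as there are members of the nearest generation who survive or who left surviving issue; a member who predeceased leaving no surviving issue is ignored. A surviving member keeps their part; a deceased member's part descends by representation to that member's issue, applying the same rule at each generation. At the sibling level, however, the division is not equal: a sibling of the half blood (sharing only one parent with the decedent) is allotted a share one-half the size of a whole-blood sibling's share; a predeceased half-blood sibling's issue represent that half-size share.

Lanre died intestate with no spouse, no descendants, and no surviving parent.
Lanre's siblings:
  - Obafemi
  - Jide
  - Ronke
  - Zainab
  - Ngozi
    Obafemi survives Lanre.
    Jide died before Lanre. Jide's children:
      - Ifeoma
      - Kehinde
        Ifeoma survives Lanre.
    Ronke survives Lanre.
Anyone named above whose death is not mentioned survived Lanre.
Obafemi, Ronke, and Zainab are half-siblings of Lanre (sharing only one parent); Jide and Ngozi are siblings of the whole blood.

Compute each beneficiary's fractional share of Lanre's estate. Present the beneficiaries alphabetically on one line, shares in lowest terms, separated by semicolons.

Ifeoma 1/7; Kehinde 1/7; Ngozi 2/7; Obafemi 1/7; Ronke 1/7; Zainab 1/7

No spouse, descendants, or parent survives, so the estate passes to Lanre's siblings per stirpes.
Half-blood siblings count for one-half the weight of whole-blood siblings at the initial division.
Dividing 1 in proportion to weights (total weight 7/2): Obafemi (weight 1/2) → 1/7; Jide (weight 1) → 2/7; Ronke (weight 1/2) → 1/7; Zainab (weight 1/2) → 1/7; Ngozi (weight 1) → 2/7.
Obafemi is living and takes 1/7.
Jide predeceased; the 2/7 allotted to Jide's branch passes to Jide's issue by representation.
The 2/7 is divided into 2 equal shares of 1/7 among Ifeoma, Kehinde.
Ifeoma is living and takes 1/7.
Kehinde is living and takes 1/7.
Ronke is living and takes 1/7.
Zainab is living and takes 1/7.
Ngozi is living and takes 2/7.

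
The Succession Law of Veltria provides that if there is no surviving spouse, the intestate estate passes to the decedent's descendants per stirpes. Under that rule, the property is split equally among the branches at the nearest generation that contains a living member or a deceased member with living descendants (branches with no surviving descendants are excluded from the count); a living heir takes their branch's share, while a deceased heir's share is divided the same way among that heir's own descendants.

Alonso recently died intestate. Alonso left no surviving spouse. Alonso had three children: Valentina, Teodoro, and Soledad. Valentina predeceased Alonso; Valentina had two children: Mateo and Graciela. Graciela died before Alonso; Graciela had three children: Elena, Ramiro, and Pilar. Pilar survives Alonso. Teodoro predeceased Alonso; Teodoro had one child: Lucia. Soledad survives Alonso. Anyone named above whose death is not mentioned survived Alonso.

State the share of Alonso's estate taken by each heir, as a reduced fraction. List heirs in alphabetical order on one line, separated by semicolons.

There is no surviving spouse, so the entire estate passes to Alonso's descendants per stirpes.
The estate is divided into 3 equal shares of 1/3 among Valentina, Teodoro, Soledad.
Valentina predeceased; the 1/3 allotted to Valentina's branch passes to Valentina's issue by representation.
The 1/3 is divided into 2 equal shares of 1/6 among Mateo, Graciela.
Mateo is living and takes 1/6.
Graciela predeceased; the 1/6 allotted to Graciela's branch passes to Graciela's issue by representation.
The 1/6 is divided into 3 equal shares of 1/18 among Elena, Ramiro, Pilar.
Elena is living and takes 1/18.
Ramiro is living and takes 1/18.
Pilar is living and takes 1/18.
Teodoro predeceased; the 1/3 allotted to Teodoro's branch passes to Teodoro's issue by representation.
Lucia is the sole taker at this level and receives the full 1/3.
Soledad is living and takes 1/3.

Elena 1/18; Lucia 1/3; Mateo 1/6; Pilar 1/18; Ramiro 1/18; Soledad 1/3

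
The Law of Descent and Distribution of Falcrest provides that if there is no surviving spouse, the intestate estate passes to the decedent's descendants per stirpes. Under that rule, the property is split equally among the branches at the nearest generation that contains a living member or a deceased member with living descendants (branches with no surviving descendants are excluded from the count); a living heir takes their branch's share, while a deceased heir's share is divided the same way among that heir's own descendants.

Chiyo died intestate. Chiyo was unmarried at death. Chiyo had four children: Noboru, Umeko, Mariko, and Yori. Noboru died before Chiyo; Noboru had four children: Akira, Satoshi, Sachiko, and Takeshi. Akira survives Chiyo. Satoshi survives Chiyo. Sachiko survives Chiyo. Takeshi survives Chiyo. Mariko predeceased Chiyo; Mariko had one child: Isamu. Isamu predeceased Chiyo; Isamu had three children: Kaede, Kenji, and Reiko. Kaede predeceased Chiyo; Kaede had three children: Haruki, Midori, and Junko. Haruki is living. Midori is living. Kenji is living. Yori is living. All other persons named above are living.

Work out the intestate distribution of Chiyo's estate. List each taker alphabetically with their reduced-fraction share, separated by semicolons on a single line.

There is no surviving spouse, so the entire estate passes to Chiyo's descendants per stirpes.
The estate is divided into 4 equal shares of 1/4 among Noboru, Umeko, Mariko, Yori.
Noboru predeceased; the 1/4 allotted to Noboru's branch passes to Noboru's issue by representation.
The 1/4 is divided into 4 equal shares of 1/16 among Akira, Satoshi, Sachiko, Takeshi.
Akira is living and takes 1/16.
Satoshi is living and takes 1/16.
Sachiko is living and takes 1/16.
Takeshi is living and takes 1/16.
Umeko is living and takes 1/4.
Mariko predeceased; the 1/4 allotted to Mariko's branch passes to Mariko's issue by representation.
Isamu's line is the sole branch at this level, so the full 1/4 passes to Isamu's issue by representation.
The 1/4 is divided into 3 equal shares of 1/12 among Kaede, Kenji, Reiko.
Kaede predeceased; the 1/12 allotted to Kaede's branch passes to Kaede's issue by representation.
The 1/12 is divided into 3 equal shares of 1/36 among Haruki, Midori, Junko.
Haruki is living and takes 1/36.
Midori is living and takes 1/36.
Junko is living and takes 1/36.
Kenji is living and takes 1/12.
Reiko is living and takes 1/12.
Yori is living and takes 1/4.

Akira 1/16; Haruki 1/36; Junko 1/36; Kenji 1/12; Midori 1/36; Reiko 1/12; Sachiko 1/16; Satoshi 1/16; Takeshi 1/16; Umeko 1/4; Yori 1/4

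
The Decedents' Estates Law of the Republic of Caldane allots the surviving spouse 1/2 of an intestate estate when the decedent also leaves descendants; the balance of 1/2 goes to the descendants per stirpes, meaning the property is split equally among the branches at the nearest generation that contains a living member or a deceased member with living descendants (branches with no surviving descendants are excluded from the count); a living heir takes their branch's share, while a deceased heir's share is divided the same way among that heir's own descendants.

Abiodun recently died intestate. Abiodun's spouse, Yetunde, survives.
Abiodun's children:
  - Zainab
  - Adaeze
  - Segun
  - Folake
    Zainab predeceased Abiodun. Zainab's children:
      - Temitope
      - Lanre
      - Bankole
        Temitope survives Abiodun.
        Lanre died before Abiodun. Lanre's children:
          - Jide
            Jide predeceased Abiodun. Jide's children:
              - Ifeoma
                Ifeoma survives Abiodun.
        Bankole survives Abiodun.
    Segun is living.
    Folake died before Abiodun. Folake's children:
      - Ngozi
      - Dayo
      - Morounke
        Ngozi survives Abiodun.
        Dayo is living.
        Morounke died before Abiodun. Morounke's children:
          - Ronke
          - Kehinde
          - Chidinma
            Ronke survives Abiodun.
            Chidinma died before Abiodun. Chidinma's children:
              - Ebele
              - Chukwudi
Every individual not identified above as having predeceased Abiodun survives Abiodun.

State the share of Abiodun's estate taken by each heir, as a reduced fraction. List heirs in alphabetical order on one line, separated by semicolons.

Adaeze 1/8; Bankole 1/24; Chukwudi 1/144; Dayo 1/24; Ebele 1/144; Ifeoma 1/24; Kehinde 1/72; Ngozi 1/24; Ronke 1/72; Segun 1/8; Temitope 1/24; Yetunde 1/2

Yetunde, as surviving spouse, takes 1/2.
The remaining 1/2 passes to Abiodun's descendants per stirpes.
The 1/2 is divided into 4 equal shares of 1/8 among Zainab, Adaeze, Segun, Folake.
Zainab predeceased; the 1/8 allotted to Zainab's branch passes to Zainab's issue by representation.
The 1/8 is divided into 3 equal shares of 1/24 among Temitope, Lanre, Bankole.
Temitope is living and takes 1/24.
Lanre predeceased; the 1/24 allotted to Lanre's branch passes to Lanre's issue by representation.
Jide's line is the sole branch at this level, so the full 1/24 passes to Jide's issue by representation.
Ifeoma is the sole taker at this level and receives the full 1/24.
Bankole is living and takes 1/24.
Adaeze is living and takes 1/8.
Segun is living and takes 1/8.
Folake predeceased; the 1/8 allotted to Folake's branch passes to Folake's issue by representation.
The 1/8 is divided into 3 equal shares of 1/24 among Ngozi, Dayo, Morounke.
Ngozi is living and takes 1/24.
Dayo is living and takes 1/24.
Morounke predeceased; the 1/24 allotted to Morounke's branch passes to Morounke's issue by representation.
The 1/24 is divided into 3 equal shares of 1/72 among Ronke, Kehinde, Chidinma.
Ronke is living and takes 1/72.
Kehinde is living and takes 1/72.
Chidinma predeceased; the 1/72 allotted to Chidinma's branch passes to Chidinma's issue by representation.
The 1/72 is divided into 2 equal shares of 1/144 among Ebele, Chukwudi.
Ebele is living and takes 1/144.
Chukwudi is living and takes 1/144.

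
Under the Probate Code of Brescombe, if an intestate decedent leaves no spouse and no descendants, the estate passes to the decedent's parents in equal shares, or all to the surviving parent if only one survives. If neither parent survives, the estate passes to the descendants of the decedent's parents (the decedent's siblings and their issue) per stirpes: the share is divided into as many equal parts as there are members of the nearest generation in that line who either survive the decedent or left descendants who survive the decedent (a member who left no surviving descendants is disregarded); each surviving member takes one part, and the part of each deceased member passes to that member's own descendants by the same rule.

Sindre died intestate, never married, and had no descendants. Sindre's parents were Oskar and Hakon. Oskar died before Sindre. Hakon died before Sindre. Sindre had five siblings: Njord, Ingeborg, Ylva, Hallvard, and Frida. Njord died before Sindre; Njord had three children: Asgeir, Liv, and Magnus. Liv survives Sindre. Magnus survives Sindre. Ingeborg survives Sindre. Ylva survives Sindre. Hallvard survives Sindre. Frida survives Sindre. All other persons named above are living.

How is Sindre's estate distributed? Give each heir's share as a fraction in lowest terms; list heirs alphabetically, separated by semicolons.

Asgeir 1/15; Frida 1/5; Hallvard 1/5; Ingeborg 1/5; Liv 1/15; Magnus 1/15; Ylva 1/5

Neither parent survives and there are no descendants, so the estate passes to Sindre's siblings and their issue per stirpes.
The estate is divided into 5 equal shares of 1/5 among Njord, Ingeborg, Ylva, Hallvard, Frida.
Njord predeceased; the 1/5 allotted to Njord's branch passes to Njord's issue by representation.
The 1/5 is divided into 3 equal shares of 1/15 among Asgeir, Liv, Magnus.
Asgeir is living and takes 1/15.
Liv is living and takes 1/15.
Magnus is living and takes 1/15.
Ingeborg is living and takes 1/5.
Ylva is living and takes 1/5.
Hallvard is living and takes 1/5.
Frida is living and takes 1/5.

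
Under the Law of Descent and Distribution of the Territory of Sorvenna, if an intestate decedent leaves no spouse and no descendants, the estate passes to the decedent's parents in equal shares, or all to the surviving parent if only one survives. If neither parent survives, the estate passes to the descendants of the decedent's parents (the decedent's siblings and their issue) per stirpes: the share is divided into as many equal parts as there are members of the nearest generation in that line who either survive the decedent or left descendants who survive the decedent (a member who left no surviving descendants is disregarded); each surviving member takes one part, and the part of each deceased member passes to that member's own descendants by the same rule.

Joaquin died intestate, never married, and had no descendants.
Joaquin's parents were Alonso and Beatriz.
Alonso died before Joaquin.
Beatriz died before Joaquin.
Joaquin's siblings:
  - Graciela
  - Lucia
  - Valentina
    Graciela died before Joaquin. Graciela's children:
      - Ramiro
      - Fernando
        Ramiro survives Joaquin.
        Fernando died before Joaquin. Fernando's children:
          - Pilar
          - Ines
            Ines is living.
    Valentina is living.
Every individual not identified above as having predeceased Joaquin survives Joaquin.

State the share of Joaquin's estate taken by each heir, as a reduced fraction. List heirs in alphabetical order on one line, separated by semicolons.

Neither parent survives and there are no descendants, so the estate passes to Joaquin's siblings and their issue per stirpes.
The estate is divided into 3 equal shares of 1/3 among Graciela, Lucia, Valentina.
Graciela predeceased; the 1/3 allotted to Graciela's branch passes to Graciela's issue by representation.
The 1/3 is divided into 2 equal shares of 1/6 among Ramiro, Fernando.
Ramiro is living and takes 1/6.
Fernando predeceased; the 1/6 allotted to Fernando's branch passes to Fernando's issue by representation.
The 1/6 is divided into 2 equal shares of 1/12 among Pilar, Ines.
Pilar is living and takes 1/12.
Ines is living and takes 1/12.
Lucia is living and takes 1/3.
Valentina is living and takes 1/3.

Ines 1/12; Lucia 1/3; Pilar 1/12; Ramiro 1/6; Valentina 1/3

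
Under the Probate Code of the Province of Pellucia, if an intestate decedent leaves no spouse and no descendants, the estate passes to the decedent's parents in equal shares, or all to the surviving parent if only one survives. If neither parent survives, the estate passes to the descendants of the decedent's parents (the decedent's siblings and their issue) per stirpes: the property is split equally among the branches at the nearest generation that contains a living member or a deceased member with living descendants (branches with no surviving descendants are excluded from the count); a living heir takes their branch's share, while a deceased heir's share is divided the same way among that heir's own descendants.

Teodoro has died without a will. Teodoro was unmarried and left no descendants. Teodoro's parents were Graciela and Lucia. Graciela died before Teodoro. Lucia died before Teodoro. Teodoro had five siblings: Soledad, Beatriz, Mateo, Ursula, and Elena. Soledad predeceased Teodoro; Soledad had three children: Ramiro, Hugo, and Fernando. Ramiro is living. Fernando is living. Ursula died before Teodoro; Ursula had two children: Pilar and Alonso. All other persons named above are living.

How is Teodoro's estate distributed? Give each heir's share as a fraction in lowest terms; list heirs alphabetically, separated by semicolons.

Alonso 1/10; Beatriz 1/5; Elena 1/5; Fernando 1/15; Hugo 1/15; Mateo 1/5; Pilar 1/10; Ramiro 1/15

Neither parent survives and there are no descendants, so the estate passes to Teodoro's siblings and their issue per stirpes.
The estate is divided into 5 equal shares of 1/5 among Soledad, Beatriz, Mateo, Ursula, Elena.
Soledad predeceased; the 1/5 allotted to Soledad's branch passes to Soledad's issue by representation.
The 1/5 is divided into 3 equal shares of 1/15 among Ramiro, Hugo, Fernando.
Ramiro is living and takes 1/15.
Hugo is living and takes 1/15.
Fernando is living and takes 1/15.
Beatriz is living and takes 1/5.
Mateo is living and takes 1/5.
Ursula predeceased; the 1/5 allotted to Ursula's branch passes to Ursula's issue by representation.
The 1/5 is divided into 2 equal shares of 1/10 among Pilar, Alonso.
Pilar is living and takes 1/10.
Alonso is living and takes 1/10.
Elena is living and takes 1/5.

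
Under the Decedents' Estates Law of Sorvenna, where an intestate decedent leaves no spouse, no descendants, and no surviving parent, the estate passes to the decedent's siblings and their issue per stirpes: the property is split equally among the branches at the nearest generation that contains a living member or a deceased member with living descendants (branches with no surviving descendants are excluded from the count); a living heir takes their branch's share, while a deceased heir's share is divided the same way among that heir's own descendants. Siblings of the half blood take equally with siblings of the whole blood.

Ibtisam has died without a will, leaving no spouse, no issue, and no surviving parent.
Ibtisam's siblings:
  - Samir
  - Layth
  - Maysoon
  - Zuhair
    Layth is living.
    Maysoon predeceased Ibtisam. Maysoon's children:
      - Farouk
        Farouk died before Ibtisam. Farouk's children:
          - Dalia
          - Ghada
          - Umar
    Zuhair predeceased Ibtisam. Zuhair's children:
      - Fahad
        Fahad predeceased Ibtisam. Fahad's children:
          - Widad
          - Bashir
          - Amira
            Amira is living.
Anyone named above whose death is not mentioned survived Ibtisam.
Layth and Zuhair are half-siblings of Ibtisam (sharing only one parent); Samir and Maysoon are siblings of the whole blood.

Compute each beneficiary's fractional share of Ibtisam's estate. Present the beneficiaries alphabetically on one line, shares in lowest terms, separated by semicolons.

No spouse, descendants, or parent survives, so the estate passes to Ibtisam's siblings per stirpes.
Half-blood and whole-blood siblings take equally under the stated rule.
The estate is divided into 4 equal shares of 1/4 among Samir, Layth, Maysoon, Zuhair.
Samir is living and takes 1/4.
Layth is living and takes 1/4.
Maysoon predeceased; the 1/4 allotted to Maysoon's branch passes to Maysoon's issue by representation.
Farouk's line is the sole branch at this level, so the full 1/4 passes to Farouk's issue by representation.
The 1/4 is divided into 3 equal shares of 1/12 among Dalia, Ghada, Umar.
Dalia is living and takes 1/12.
Ghada is living and takes 1/12.
Umar is living and takes 1/12.
Zuhair predeceased; the 1/4 allotted to Zuhair's branch passes to Zuhair's issue by representation.
Fahad's line is the sole branch at this level, so the full 1/4 passes to Fahad's issue by representation.
The 1/4 is divided into 3 equal shares of 1/12 among Widad, Bashir, Amira.
Widad is living and takes 1/12.
Bashir is living and takes 1/12.
Amira is living and takes 1/12.

Amira 1/12; Bashir 1/12; Dalia 1/12; Ghada 1/12; Layth 1/4; Samir 1/4; Umar 1/12; Widad 1/12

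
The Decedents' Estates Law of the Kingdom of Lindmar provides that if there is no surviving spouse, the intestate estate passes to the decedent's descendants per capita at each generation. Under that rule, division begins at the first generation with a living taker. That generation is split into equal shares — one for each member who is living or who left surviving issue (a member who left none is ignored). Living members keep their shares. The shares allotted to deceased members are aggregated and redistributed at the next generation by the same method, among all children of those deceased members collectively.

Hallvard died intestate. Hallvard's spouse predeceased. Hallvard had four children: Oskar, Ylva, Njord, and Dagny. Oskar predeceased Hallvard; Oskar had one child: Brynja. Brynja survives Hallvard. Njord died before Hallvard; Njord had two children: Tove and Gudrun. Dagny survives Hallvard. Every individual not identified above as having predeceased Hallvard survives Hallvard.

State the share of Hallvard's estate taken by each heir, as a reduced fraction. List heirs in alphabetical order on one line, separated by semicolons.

There is no surviving spouse, so the entire estate passes to Hallvard's descendants per capita at each generation.
At generation 1 (Oskar, Ylva, Njord, Dagny) there are 4 shares of (1)/4 = 1/4 each.
Living: Ylva and Dagny — each takes 1/4.
Deceased: Oskar and Njord. Their combined 1/2 is pooled and carried to generation 2.
At generation 2 (Brynja, Tove, Gudrun) there are 3 shares of (1/2)/3 = 1/6 each.
Living: Brynja, Tove, and Gudrun — each takes 1/6.

Brynja 1/6; Dagny 1/4; Gudrun 1/6; Tove 1/6; Ylva 1/4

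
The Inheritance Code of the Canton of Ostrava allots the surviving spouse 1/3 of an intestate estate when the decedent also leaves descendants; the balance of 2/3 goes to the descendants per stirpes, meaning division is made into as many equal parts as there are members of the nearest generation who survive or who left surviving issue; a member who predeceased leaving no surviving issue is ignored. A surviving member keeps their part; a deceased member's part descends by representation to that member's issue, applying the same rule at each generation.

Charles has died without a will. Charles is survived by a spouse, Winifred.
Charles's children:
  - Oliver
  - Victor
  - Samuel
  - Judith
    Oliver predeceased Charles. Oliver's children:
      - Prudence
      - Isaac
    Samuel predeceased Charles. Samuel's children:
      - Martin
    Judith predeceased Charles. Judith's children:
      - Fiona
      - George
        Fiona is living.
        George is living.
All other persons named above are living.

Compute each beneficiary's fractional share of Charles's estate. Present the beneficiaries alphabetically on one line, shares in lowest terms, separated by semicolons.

Fiona 1/12; George 1/12; Isaac 1/12; Martin 1/6; Prudence 1/12; Victor 1/6; Winifred 1/3

Winifred, as surviving spouse, takes 1/3.
The remaining 2/3 passes to Charles's descendants per stirpes.
The 2/3 is divided into 4 equal shares of 1/6 among Oliver, Victor, Samuel, Judith.
Oliver predeceased; the 1/6 allotted to Oliver's branch passes to Oliver's issue by representation.
The 1/6 is divided into 2 equal shares of 1/12 among Prudence, Isaac.
Prudence is living and takes 1/12.
Isaac is living and takes 1/12.
Victor is living and takes 1/6.
Samuel predeceased; the 1/6 allotted to Samuel's branch passes to Samuel's issue by representation.
Martin is the sole taker at this level and receives the full 1/6.
Judith predeceased; the 1/6 allotted to Judith's branch passes to Judith's issue by representation.
The 1/6 is divided into 2 equal shares of 1/12 among Fiona, George.
Fiona is living and takes 1/12.
George is living and takes 1/12.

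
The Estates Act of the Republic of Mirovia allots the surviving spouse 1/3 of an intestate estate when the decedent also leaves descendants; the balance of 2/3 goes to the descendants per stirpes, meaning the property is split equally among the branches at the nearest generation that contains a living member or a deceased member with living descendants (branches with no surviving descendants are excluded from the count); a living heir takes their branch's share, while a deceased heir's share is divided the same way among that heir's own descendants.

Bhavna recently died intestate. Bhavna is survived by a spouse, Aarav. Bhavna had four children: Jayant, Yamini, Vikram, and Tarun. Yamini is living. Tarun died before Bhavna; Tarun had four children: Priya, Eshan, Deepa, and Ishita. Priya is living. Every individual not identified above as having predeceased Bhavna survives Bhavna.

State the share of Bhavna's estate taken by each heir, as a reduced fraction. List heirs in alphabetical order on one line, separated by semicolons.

Aarav 1/3; Deepa 1/24; Eshan 1/24; Ishita 1/24; Jayant 1/6; Priya 1/24; Vikram 1/6; Yamini 1/6

Aarav, as surviving spouse, takes 1/3.
The remaining 2/3 passes to Bhavna's descendants per stirpes.
The 2/3 is divided into 4 equal shares of 1/6 among Jayant, Yamini, Vikram, Tarun.
Jayant is living and takes 1/6.
Yamini is living and takes 1/6.
Vikram is living and takes 1/6.
Tarun predeceased; the 1/6 allotted to Tarun's branch passes to Tarun's issue by representation.
The 1/6 is divided into 4 equal shares of 1/24 among Priya, Eshan, Deepa, Ishita.
Priya is living and takes 1/24.
Eshan is living and takes 1/24.
Deepa is living and takes 1/24.
Ishita is living and takes 1/24.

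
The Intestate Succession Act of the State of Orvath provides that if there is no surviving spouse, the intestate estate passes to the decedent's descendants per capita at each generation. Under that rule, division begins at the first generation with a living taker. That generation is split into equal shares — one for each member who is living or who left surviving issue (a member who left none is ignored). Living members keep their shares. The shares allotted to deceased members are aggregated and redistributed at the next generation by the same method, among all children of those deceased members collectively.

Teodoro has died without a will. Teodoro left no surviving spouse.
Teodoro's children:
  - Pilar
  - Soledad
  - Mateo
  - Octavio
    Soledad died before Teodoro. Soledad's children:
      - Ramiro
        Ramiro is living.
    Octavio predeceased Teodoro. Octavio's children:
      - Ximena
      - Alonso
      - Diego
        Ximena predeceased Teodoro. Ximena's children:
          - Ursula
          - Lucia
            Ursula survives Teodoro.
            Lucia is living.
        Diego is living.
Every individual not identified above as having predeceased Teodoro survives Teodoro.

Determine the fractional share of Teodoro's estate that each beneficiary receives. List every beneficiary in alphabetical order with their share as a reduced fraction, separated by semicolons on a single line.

There is no surviving spouse, so the entire estate passes to Teodoro's descendants per capita at each generation.
At generation 1 (Pilar, Soledad, Mateo, Octavio) there are 4 shares of (1)/4 = 1/4 each.
Living: Pilar and Mateo — each takes 1/4.
Deceased: Soledad and Octavio. Their combined 1/2 is pooled and carried to generation 2.
At generation 2 (Ramiro, Ximena, Alonso, Diego) there are 4 shares of (1/2)/4 = 1/8 each.
Living: Ramiro, Alonso, and Diego — each takes 1/8.
Deceased: Ximena. That 1/8 share is carried to generation 3.
At generation 3 (Ursula, Lucia) there are 2 shares of (1/8)/2 = 1/16 each.
Living: Ursula and Lucia — each takes 1/16.

Alonso 1/8; Diego 1/8; Lucia 1/16; Mateo 1/4; Pilar 1/4; Ramiro 1/8; Ursula 1/16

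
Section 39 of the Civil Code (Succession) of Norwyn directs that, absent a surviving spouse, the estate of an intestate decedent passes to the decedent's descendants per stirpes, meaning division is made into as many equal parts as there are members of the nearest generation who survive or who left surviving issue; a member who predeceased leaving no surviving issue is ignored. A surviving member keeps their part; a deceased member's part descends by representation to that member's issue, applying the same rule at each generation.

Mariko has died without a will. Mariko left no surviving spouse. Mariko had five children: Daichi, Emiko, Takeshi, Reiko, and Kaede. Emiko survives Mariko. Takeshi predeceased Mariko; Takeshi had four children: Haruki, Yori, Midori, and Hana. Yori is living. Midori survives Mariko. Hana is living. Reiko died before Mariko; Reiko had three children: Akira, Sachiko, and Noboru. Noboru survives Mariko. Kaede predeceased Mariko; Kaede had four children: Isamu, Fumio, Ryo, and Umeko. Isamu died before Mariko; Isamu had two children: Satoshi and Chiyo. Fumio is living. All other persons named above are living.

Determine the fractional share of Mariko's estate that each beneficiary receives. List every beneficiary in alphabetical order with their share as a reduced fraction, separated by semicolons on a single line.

There is no surviving spouse, so the entire estate passes to Mariko's descendants per stirpes.
The estate is divided into 5 equal shares of 1/5 among Daichi, Emiko, Takeshi, Reiko, Kaede.
Daichi is living and takes 1/5.
Emiko is living and takes 1/5.
Takeshi predeceased; the 1/5 allotted to Takeshi's branch passes to Takeshi's issue by representation.
The 1/5 is divided into 4 equal shares of 1/20 among Haruki, Yori, Midori, Hana.
Haruki is living and takes 1/20.
Yori is living and takes 1/20.
Midori is living and takes 1/20.
Hana is living and takes 1/20.
Reiko predeceased; the 1/5 allotted to Reiko's branch passes to Reiko's issue by representation.
The 1/5 is divided into 3 equal shares of 1/15 among Akira, Sachiko, Noboru.
Akira is living and takes 1/15.
Sachiko is living and takes 1/15.
Noboru is living and takes 1/15.
Kaede predeceased; the 1/5 allotted to Kaede's branch passes to Kaede's issue by representation.
The 1/5 is divided into 4 equal shares of 1/20 among Isamu, Fumio, Ryo, Umeko.
Isamu predeceased; the 1/20 allotted to Isamu's branch passes to Isamu's issue by representation.
The 1/20 is divided into 2 equal shares of 1/40 among Satoshi, Chiyo.
Satoshi is living and takes 1/40.
Chiyo is living and takes 1/40.
Fumio is living and takes 1/20.
Ryo is living and takes 1/20.
Umeko is living and takes 1/20.

Akira 1/15; Chiyo 1/40; Daichi 1/5; Emiko 1/5; Fumio 1/20; Hana 1/20; Haruki 1/20; Midori 1/20; Noboru 1/15; Ryo 1/20; Sachiko 1/15; Satoshi 1/40; Umeko 1/20; Yori 1/20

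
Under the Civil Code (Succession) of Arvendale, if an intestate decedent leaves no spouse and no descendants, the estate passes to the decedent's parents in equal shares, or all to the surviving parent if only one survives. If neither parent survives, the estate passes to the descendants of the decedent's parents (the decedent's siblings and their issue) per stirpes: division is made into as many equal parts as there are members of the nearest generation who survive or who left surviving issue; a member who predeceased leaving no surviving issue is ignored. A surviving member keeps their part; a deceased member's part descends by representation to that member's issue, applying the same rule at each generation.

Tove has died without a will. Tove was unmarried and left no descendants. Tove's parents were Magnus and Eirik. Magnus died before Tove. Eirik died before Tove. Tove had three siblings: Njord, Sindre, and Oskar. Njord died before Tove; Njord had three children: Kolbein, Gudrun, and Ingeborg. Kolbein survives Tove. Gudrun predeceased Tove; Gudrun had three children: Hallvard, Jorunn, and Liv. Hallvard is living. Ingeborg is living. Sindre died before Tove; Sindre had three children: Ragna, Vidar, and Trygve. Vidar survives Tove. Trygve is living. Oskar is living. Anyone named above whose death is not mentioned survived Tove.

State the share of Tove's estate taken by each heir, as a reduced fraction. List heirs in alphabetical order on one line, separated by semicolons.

Hallvard 1/27; Ingeborg 1/9; Jorunn 1/27; Kolbein 1/9; Liv 1/27; Oskar 1/3; Ragna 1/9; Trygve 1/9; Vidar 1/9

Neither parent survives and there are no descendants, so the estate passes to Tove's siblings and their issue per stirpes.
The estate is divided into 3 equal shares of 1/3 among Njord, Sindre, Oskar.
Njord predeceased; the 1/3 allotted to Njord's branch passes to Njord's issue by representation.
The 1/3 is divided into 3 equal shares of 1/9 among Kolbein, Gudrun, Ingeborg.
Kolbein is living and takes 1/9.
Gudrun predeceased; the 1/9 allotted to Gudrun's branch passes to Gudrun's issue by representation.
The 1/9 is divided into 3 equal shares of 1/27 among Hallvard, Jorunn, Liv.
Hallvard is living and takes 1/27.
Jorunn is living and takes 1/27.
Liv is living and takes 1/27.
Ingeborg is living and takes 1/9.
Sindre predeceased; the 1/3 allotted to Sindre's branch passes to Sindre's issue by representation.
The 1/3 is divided into 3 equal shares of 1/9 among Ragna, Vidar, Trygve.
Ragna is living and takes 1/9.
Vidar is living and takes 1/9.
Trygve is living and takes 1/9.
Oskar is living and takes 1/3.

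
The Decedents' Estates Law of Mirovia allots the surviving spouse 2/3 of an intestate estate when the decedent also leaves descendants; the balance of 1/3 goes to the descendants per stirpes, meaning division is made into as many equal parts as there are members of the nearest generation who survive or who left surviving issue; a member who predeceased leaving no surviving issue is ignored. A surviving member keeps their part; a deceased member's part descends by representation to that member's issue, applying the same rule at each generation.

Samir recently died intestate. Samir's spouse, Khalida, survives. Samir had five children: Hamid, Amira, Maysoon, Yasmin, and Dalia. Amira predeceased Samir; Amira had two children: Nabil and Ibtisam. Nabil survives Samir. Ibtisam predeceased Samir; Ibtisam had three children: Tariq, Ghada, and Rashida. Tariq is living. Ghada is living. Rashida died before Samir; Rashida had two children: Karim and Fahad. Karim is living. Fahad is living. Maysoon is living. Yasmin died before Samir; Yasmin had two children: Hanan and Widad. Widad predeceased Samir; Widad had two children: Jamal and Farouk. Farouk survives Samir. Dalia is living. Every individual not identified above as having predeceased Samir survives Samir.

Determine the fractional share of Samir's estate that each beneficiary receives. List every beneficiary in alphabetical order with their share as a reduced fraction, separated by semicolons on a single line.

Dalia 1/15; Fahad 1/180; Farouk 1/60; Ghada 1/90; Hamid 1/15; Hanan 1/30; Jamal 1/60; Karim 1/180; Khalida 2/3; Maysoon 1/15; Nabil 1/30; Tariq 1/90

Khalida, as surviving spouse, takes 2/3.
The remaining 1/3 passes to Samir's descendants per stirpes.
The 1/3 is divided into 5 equal shares of 1/15 among Hamid, Amira, Maysoon, Yasmin, Dalia.
Hamid is living and takes 1/15.
Amira predeceased; the 1/15 allotted to Amira's branch passes to Amira's issue by representation.
The 1/15 is divided into 2 equal shares of 1/30 among Nabil, Ibtisam.
Nabil is living and takes 1/30.
Ibtisam predeceased; the 1/30 allotted to Ibtisam's branch passes to Ibtisam's issue by representation.
The 1/30 is divided into 3 equal shares of 1/90 among Tariq, Ghada, Rashida.
Tariq is living and takes 1/90.
Ghada is living and takes 1/90.
Rashida predeceased; the 1/90 allotted to Rashida's branch passes to Rashida's issue by representation.
The 1/90 is divided into 2 equal shares of 1/180 among Karim, Fahad.
Karim is living and takes 1/180.
Fahad is living and takes 1/180.
Maysoon is living and takes 1/15.
Yasmin predeceased; the 1/15 allotted to Yasmin's branch passes to Yasmin's issue by representation.
The 1/15 is divided into 2 equal shares of 1/30 among Hanan, Widad.
Hanan is living and takes 1/30.
Widad predeceased; the 1/30 allotted to Widad's branch passes to Widad's issue by representation.
The 1/30 is divided into 2 equal shares of 1/60 among Jamal, Farouk.
Jamal is living and takes 1/60.
Farouk is living and takes 1/60.
Dalia is living and takes 1/15.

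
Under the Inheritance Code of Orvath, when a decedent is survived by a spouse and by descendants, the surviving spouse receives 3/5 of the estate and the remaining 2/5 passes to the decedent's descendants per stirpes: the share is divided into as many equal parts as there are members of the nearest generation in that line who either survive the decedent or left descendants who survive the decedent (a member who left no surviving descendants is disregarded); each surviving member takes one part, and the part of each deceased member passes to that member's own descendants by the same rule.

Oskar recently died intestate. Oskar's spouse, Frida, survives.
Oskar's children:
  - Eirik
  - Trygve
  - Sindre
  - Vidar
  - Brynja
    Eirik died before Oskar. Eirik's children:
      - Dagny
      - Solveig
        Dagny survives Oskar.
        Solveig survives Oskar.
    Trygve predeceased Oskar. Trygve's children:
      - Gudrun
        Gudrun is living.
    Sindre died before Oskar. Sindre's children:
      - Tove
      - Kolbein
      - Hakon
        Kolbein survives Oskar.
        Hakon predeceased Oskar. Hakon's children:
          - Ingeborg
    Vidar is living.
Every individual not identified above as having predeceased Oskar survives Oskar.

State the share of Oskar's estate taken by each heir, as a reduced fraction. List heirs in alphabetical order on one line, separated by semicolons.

Frida, as surviving spouse, takes 3/5.
The remaining 2/5 passes to Oskar's descendants per stirpes.
The 2/5 is divided into 5 equal shares of 2/25 among Eirik, Trygve, Sindre, Vidar, Brynja.
Eirik predeceased; the 2/25 allotted to Eirik's branch passes to Eirik's issue by representation.
The 2/25 is divided into 2 equal shares of 1/25 among Dagny, Solveig.
Dagny is living and takes 1/25.
Solveig is living and takes 1/25.
Trygve predeceased; the 2/25 allotted to Trygve's branch passes to Trygve's issue by representation.
Gudrun is the sole taker at this level and receives the full 2/25.
Sindre predeceased; the 2/25 allotted to Sindre's branch passes to Sindre's issue by representation.
The 2/25 is divided into 3 equal shares of 2/75 among Tove, Kolbein, Hakon.
Tove is living and takes 2/75.
Kolbein is living and takes 2/75.
Hakon predeceased; the 2/75 allotted to Hakon's branch passes to Hakon's issue by representation.
Ingeborg is the sole taker at this level and receives the full 2/75.
Vidar is living and takes 2/25.
Brynja is living and takes 2/25.

Brynja 2/25; Dagny 1/25; Frida 3/5; Gudrun 2/25; Ingeborg 2/75; Kolbein 2/75; Solveig 1/25; Tove 2/75; Vidar 2/25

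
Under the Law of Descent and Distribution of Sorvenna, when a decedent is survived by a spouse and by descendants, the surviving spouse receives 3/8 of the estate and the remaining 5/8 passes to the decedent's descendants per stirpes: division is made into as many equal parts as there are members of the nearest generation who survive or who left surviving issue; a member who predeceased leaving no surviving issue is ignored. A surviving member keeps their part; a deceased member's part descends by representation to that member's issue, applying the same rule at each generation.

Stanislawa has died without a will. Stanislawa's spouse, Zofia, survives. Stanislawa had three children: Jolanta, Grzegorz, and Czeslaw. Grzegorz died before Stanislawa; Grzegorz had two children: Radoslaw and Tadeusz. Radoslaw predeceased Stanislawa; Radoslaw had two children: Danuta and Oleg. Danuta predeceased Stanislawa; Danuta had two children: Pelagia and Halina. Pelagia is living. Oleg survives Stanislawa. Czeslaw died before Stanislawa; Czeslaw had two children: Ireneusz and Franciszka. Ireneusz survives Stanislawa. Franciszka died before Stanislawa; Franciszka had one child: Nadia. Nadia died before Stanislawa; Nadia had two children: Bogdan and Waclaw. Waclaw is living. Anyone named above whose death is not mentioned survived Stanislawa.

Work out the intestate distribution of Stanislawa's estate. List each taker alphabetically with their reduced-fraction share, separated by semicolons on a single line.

Zofia, as surviving spouse, takes 3/8.
The remaining 5/8 passes to Stanislawa's descendants per stirpes.
The 5/8 is divided into 3 equal shares of 5/24 among Jolanta, Grzegorz, Czeslaw.
Jolanta is living and takes 5/24.
Grzegorz predeceased; the 5/24 allotted to Grzegorz's branch passes to Grzegorz's issue by representation.
The 5/24 is divided into 2 equal shares of 5/48 among Radoslaw, Tadeusz.
Radoslaw predeceased; the 5/48 allotted to Radoslaw's branch passes to Radoslaw's issue by representation.
The 5/48 is divided into 2 equal shares of 5/96 among Danuta, Oleg.
Danuta predeceased; the 5/96 allotted to Danuta's branch passes to Danuta's issue by representation.
The 5/96 is divided into 2 equal shares of 5/192 among Pelagia, Halina.
Pelagia is living and takes 5/192.
Halina is living and takes 5/192.
Oleg is living and takes 5/96.
Tadeusz is living and takes 5/48.
Czeslaw predeceased; the 5/24 allotted to Czeslaw's branch passes to Czeslaw's issue by representation.
The 5/24 is divided into 2 equal shares of 5/48 among Ireneusz, Franciszka.
Ireneusz is living and takes 5/48.
Franciszka predeceased; the 5/48 allotted to Franciszka's branch passes to Franciszka's issue by representation.
Nadia's line is the sole branch at this level, so the full 5/48 passes to Nadia's issue by representation.
The 5/48 is divided into 2 equal shares of 5/96 among Bogdan, Waclaw.
Bogdan is living and takes 5/96.
Waclaw is living and takes 5/96.

Bogdan 5/96; Halina 5/192; Ireneusz 5/48; Jolanta 5/24; Oleg 5/96; Pelagia 5/192; Tadeusz 5/48; Waclaw 5/96; Zofia 3/8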